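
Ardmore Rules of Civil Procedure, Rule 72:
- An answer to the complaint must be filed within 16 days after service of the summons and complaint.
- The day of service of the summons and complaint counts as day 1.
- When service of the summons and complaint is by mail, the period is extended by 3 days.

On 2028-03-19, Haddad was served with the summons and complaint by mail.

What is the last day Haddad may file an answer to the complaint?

April 6, 2028

Counting 2028-03-19 as day 1, day 16 is April 3, 2028.
Service was by mail, adding 3 days: April 3, 2028 + 3 days = April 6, 2028.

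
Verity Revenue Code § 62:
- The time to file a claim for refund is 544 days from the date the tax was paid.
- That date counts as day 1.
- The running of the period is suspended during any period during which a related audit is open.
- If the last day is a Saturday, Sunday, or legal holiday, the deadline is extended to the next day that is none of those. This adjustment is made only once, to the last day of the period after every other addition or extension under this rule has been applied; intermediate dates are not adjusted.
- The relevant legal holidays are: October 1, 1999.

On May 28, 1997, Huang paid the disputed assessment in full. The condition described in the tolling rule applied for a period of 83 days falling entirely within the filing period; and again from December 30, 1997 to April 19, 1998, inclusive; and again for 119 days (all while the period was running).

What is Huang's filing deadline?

Counting May 28, 1997 as day 1, day 544 is November 22, 1998.
Tolling adds 83 days: November 22, 1998 + 83 days = February 13, 1999.
From December 30, 1997 through April 19, 1998 inclusive is 111 days; tolling adds 111 days: February 13, 1999 + 111 days = June 4, 1999.
Tolling adds 119 days: June 4, 1999 + 119 days = October 1, 1999.
October 1, 1999 is a listed holiday; October 2, 1999 is Saturday; October 3, 1999 is Sunday. The next qualifying day is October 4, 1999.

October 4, 1999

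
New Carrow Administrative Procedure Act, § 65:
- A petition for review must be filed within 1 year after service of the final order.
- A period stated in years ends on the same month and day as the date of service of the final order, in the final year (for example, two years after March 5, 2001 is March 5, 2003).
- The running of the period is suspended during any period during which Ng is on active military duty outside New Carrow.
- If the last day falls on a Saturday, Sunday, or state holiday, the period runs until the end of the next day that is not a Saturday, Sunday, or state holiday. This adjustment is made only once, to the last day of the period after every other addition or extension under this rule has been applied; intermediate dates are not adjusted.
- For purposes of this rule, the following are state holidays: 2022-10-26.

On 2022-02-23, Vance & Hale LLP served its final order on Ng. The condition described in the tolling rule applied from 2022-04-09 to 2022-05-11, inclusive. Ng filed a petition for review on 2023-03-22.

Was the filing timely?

Yes

1 year after 2022-02-23 is February 23, 2023.
From April 9, 2022 through May 11, 2022 inclusive is 33 days; tolling adds 33 days: February 23, 2023 + 33 days = March 28, 2023.
March 28, 2023 is a Tuesday and not a state holiday, so no extension applies.
The deadline is March 28, 2023; the filing on March 22, 2023 is on or before that date.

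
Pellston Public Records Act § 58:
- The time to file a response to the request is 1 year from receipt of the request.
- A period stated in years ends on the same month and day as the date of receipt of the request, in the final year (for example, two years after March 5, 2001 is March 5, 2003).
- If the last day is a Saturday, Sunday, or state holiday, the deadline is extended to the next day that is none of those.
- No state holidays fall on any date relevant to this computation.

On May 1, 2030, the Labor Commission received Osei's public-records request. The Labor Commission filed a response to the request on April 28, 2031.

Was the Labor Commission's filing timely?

Yes

1 year after May 1, 2030 is May 1, 2031.
May 1, 2031 is a Thursday and not a state holiday, so no extension applies.
The deadline is May 1, 2031; the filing on April 28, 2031 is on or before that date.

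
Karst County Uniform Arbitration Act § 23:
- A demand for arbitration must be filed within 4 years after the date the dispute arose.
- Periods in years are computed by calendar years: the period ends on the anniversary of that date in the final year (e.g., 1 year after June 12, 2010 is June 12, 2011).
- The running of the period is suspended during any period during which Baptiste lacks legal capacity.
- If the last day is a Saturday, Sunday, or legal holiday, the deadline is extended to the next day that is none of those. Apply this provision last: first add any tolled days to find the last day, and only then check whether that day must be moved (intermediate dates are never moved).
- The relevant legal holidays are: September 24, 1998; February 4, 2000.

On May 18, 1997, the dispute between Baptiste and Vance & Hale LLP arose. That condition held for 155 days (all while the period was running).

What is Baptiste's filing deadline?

4 years after May 18, 1997 is May 18, 2001.
Tolling adds 155 days: May 18, 2001 + 155 days = October 20, 2001.
October 20, 2001 is Saturday; October 21, 2001 is Sunday. The next qualifying day is October 22, 2001.

October 22, 2001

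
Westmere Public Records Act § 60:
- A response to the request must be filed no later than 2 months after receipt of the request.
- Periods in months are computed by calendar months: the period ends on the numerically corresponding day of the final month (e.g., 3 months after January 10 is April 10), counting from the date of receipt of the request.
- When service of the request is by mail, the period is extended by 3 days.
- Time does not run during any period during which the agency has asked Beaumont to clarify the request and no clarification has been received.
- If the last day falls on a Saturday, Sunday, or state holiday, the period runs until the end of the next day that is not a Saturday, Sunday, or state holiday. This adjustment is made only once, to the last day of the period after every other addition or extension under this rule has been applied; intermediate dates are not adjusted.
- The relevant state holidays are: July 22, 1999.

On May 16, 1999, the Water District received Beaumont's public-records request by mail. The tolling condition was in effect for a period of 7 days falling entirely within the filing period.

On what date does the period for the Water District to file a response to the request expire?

2 months after May 16, 1999 is July 16, 1999.
Service was by mail, adding 3 days: July 16, 1999 + 3 days = July 19, 1999.
Tolling adds 7 days: July 19, 1999 + 7 days = July 26, 1999.
July 26, 1999 is a Monday and not a state holiday, so no extension applies.

July 26, 1999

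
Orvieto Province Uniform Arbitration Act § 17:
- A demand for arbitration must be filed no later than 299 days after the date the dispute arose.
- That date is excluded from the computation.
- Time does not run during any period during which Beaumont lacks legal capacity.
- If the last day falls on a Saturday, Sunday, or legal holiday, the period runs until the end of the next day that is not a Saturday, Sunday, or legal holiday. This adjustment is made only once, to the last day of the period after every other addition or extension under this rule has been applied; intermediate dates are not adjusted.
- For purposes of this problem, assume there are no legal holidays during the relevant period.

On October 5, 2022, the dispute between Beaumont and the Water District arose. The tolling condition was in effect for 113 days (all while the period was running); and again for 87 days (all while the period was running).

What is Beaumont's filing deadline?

299 days after October 5, 2022 is July 31, 2023.
Tolling adds 113 days: July 31, 2023 + 113 days = November 21, 2023.
Tolling adds 87 days: November 21, 2023 + 87 days = February 16, 2024.
February 16, 2024 is a Friday and not a legal holiday, so no extension applies.

February 16, 2024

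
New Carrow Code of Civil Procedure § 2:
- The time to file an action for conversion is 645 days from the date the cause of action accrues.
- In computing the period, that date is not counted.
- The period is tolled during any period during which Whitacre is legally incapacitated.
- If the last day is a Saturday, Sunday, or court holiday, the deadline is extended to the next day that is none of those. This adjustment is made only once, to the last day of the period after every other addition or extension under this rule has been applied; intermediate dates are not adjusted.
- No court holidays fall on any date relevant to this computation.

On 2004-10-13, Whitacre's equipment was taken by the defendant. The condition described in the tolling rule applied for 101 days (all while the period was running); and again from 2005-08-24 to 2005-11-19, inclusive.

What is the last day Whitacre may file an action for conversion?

645 days after 2004-10-13 is July 20, 2006.
Tolling adds 101 days: July 20, 2006 + 101 days = October 29, 2006.
From August 24, 2005 through November 19, 2005 inclusive is 88 days; tolling adds 88 days: October 29, 2006 + 88 days = January 25, 2007.
January 25, 2007 is a Thursday and not a court holiday, so no extension applies.

January 25, 2007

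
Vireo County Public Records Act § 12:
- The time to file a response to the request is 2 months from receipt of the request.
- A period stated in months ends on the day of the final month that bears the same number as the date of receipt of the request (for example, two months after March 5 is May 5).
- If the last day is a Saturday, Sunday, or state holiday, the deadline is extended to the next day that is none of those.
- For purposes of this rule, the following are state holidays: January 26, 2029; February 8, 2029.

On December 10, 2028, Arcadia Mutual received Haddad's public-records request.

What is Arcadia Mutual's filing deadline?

February 12, 2029

2 months after December 10, 2028 is February 10, 2029.
February 10, 2029 is Saturday; February 11, 2029 is Sunday. The next qualifying day is February 12, 2029.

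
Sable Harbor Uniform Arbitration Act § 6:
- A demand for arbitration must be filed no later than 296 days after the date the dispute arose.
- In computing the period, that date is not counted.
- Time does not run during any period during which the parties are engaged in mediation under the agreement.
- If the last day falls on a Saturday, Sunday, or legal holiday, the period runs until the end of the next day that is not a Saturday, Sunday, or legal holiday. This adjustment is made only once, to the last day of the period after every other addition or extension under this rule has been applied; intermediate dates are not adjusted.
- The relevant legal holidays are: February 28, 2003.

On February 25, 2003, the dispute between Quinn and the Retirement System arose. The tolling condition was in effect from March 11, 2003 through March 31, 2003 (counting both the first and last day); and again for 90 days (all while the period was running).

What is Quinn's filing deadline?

April 7, 2004

296 days after February 25, 2003 is December 18, 2003.
From March 11, 2003 through March 31, 2003 inclusive is 21 days; tolling adds 21 days: December 18, 2003 + 21 days = January 8, 2004.
Tolling adds 90 days: January 8, 2004 + 90 days = April 7, 2004.
April 7, 2004 is a Wednesday and not a legal holiday, so no extension applies.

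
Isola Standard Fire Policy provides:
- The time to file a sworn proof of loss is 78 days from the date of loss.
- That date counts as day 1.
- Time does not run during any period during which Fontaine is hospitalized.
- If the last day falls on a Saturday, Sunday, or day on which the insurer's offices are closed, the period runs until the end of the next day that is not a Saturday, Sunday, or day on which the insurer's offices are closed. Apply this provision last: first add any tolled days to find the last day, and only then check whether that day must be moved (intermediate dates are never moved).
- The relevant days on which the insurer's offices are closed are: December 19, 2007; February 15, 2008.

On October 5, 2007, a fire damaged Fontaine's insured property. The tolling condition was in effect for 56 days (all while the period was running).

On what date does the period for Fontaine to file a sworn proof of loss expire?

Counting October 5, 2007 as day 1, day 78 is December 21, 2007.
Tolling adds 56 days: December 21, 2007 + 56 days = February 15, 2008.
February 15, 2008 is a listed holiday; February 16, 2008 is Saturday; February 17, 2008 is Sunday. The next qualifying day is February 18, 2008.

February 18, 2008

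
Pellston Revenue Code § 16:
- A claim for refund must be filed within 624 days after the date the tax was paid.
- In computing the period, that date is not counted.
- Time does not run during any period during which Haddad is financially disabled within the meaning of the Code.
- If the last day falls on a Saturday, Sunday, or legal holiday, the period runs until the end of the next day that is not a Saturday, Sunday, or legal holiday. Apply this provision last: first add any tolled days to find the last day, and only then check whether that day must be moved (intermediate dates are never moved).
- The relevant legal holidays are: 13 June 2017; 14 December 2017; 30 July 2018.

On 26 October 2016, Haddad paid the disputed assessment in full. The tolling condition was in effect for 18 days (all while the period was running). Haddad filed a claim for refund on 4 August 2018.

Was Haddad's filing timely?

No

624 days after 26 October 2016 is July 12, 2018.
Tolling adds 18 days: July 12, 2018 + 18 days = July 30, 2018.
July 30, 2018 is a listed holiday. The next qualifying day is July 31, 2018.
The deadline is July 31, 2018; the filing on August 4, 2018 is after that date.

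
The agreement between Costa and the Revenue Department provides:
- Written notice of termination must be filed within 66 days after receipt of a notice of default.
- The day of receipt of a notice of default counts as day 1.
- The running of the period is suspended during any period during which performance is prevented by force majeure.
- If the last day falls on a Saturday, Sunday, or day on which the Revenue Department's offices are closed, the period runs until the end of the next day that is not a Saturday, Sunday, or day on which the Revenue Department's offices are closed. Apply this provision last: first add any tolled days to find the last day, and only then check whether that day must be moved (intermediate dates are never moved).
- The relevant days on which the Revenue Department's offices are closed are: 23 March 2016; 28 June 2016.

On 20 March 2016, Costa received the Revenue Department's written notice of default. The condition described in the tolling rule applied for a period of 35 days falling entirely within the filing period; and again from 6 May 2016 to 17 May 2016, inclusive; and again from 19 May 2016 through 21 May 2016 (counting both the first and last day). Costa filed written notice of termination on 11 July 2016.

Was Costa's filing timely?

Yes

Counting 20 March 2016 as day 1, day 66 is May 24, 2016.
Tolling adds 35 days: May 24, 2016 + 35 days = June 28, 2016.
From May 6, 2016 through May 17, 2016 inclusive is 12 days; tolling adds 12 days: June 28, 2016 + 12 days = July 10, 2016.
From May 19, 2016 through May 21, 2016 inclusive is 3 days; tolling adds 3 days: July 10, 2016 + 3 days = July 13, 2016.
July 13, 2016 is a Wednesday and not a day on which the Revenue Department's offices are closed, so no extension applies.
The deadline is July 13, 2016; the filing on July 11, 2016 is on or before that date.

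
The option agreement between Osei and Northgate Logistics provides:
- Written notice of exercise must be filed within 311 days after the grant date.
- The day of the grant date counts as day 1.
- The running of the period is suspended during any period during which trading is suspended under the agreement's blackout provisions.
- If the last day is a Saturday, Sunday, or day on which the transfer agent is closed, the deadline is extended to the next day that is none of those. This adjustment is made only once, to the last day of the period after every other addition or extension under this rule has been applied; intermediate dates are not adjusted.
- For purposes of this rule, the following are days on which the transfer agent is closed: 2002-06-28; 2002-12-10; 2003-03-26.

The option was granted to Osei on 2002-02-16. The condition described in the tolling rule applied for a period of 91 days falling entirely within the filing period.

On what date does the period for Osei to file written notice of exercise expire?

Counting 2002-02-16 as day 1, day 311 is December 23, 2002.
Tolling adds 91 days: December 23, 2002 + 91 days = March 24, 2003.
March 24, 2003 is a Monday and not a day on which the transfer agent is closed, so no extension applies.

March 24, 2003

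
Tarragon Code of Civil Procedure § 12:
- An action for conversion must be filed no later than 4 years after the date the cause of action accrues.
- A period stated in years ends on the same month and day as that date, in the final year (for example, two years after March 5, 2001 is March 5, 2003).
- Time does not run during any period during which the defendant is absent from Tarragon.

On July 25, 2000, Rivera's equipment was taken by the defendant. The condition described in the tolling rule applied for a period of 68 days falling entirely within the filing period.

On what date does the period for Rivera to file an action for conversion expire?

October 1, 2004

4 years after July 25, 2000 is July 25, 2004.
Tolling adds 68 days: July 25, 2004 + 68 days = October 1, 2004.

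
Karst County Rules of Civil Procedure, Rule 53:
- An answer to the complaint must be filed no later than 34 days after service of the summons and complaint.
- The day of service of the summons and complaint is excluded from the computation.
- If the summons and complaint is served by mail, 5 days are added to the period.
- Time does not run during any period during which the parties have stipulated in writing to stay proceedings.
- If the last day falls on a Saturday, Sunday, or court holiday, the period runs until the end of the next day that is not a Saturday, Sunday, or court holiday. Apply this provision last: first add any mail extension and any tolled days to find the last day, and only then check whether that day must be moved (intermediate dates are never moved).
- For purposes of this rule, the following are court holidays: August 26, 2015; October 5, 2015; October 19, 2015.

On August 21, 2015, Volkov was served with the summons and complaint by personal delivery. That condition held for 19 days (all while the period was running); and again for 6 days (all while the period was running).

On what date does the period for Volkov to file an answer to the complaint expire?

34 days after August 21, 2015 is September 24, 2015.
Service was not by mail, so no mail extension applies.
Tolling adds 19 days: September 24, 2015 + 19 days = October 13, 2015.
Tolling adds 6 days: October 13, 2015 + 6 days = October 19, 2015.
October 19, 2015 is a listed holiday. The next qualifying day is October 20, 2015.

October 20, 2015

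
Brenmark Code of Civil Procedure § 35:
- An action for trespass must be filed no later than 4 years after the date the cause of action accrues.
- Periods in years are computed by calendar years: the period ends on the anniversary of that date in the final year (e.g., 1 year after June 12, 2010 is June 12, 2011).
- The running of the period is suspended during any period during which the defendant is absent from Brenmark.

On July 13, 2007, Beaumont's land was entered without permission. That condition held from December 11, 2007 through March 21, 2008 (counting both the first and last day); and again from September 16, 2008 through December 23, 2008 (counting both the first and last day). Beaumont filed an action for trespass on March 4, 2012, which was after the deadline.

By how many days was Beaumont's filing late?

4 years after July 13, 2007 is July 13, 2011.
From December 11, 2007 through March 21, 2008 inclusive is 102 days; tolling adds 102 days: July 13, 2011 + 102 days = October 23, 2011.
From September 16, 2008 through December 23, 2008 inclusive is 99 days; tolling adds 99 days: October 23, 2011 + 99 days = January 30, 2012.
The deadline is January 30, 2012; from January 30, 2012 to March 4, 2012 is 34 days.

34 days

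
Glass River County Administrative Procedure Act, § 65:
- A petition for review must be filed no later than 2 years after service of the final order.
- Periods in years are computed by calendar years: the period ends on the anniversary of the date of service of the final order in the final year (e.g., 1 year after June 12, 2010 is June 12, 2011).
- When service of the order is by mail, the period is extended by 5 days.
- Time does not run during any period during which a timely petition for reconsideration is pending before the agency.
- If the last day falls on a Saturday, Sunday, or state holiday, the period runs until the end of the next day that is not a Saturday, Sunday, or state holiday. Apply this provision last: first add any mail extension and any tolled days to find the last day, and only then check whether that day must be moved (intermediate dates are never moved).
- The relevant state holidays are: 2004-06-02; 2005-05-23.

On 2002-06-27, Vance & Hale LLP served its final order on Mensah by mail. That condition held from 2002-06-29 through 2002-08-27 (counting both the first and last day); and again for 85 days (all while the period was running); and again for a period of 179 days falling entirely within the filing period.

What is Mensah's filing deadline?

May 24, 2005

2 years after 2002-06-27 is June 27, 2004.
Service was by mail, adding 5 days: June 27, 2004 + 5 days = July 2, 2004.
From June 29, 2002 through August 27, 2002 inclusive is 60 days; tolling adds 60 days: July 2, 2004 + 60 days = August 31, 2004.
Tolling adds 85 days: August 31, 2004 + 85 days = November 24, 2004.
Tolling adds 179 days: November 24, 2004 + 179 days = May 22, 2005.
May 22, 2005 is Sunday; May 23, 2005 is a listed holiday. The next qualifying day is May 24, 2005.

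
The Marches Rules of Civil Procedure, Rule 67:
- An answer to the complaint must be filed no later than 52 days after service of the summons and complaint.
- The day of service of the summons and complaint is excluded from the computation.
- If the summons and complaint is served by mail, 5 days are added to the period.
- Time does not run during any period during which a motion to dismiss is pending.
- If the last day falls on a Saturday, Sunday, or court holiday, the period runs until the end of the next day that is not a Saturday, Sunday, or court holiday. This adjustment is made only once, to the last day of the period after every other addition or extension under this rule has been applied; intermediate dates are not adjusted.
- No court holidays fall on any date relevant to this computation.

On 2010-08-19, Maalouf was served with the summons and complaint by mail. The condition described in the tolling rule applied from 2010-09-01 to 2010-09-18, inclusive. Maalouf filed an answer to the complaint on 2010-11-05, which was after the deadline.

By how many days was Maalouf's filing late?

52 days after 2010-08-19 is October 10, 2010.
Service was by mail, adding 5 days: October 10, 2010 + 5 days = October 15, 2010.
From September 1, 2010 through September 18, 2010 inclusive is 18 days; tolling adds 18 days: October 15, 2010 + 18 days = November 2, 2010.
November 2, 2010 is a Tuesday and not a court holiday, so no extension applies.
The deadline is November 2, 2010; from November 2, 2010 to November 5, 2010 is 3 days.

3 days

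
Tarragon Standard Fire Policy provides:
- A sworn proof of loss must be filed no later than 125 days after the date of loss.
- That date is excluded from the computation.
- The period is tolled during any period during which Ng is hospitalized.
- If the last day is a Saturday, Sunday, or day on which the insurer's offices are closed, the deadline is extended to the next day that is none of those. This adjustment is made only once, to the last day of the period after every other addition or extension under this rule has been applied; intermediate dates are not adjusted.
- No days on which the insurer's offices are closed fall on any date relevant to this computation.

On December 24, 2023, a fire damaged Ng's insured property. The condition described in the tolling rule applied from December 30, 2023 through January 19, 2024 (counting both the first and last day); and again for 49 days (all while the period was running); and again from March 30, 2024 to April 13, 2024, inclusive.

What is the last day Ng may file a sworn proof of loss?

125 days after December 24, 2023 is April 27, 2024.
From December 30, 2023 through January 19, 2024 inclusive is 21 days; tolling adds 21 days: April 27, 2024 + 21 days = May 18, 2024.
Tolling adds 49 days: May 18, 2024 + 49 days = July 6, 2024.
From March 30, 2024 through April 13, 2024 inclusive is 15 days; tolling adds 15 days: July 6, 2024 + 15 days = July 21, 2024.
July 21, 2024 is Sunday. The next qualifying day is July 22, 2024.

July 22, 2024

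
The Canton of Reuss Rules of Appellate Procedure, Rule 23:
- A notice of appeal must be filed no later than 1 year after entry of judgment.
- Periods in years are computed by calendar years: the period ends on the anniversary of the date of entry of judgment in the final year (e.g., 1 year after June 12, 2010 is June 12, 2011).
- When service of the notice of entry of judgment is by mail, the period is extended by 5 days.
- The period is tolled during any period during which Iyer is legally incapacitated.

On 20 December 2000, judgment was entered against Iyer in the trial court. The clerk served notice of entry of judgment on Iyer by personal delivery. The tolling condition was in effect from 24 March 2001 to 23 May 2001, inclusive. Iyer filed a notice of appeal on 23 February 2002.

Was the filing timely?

No

1 year after 20 December 2000 is December 20, 2001.
Service was not by mail, so no mail extension applies.
From March 24, 2001 through May 23, 2001 inclusive is 61 days; tolling adds 61 days: December 20, 2001 + 61 days = February 19, 2002.
The deadline is February 19, 2002; the filing on February 23, 2002 is after that date.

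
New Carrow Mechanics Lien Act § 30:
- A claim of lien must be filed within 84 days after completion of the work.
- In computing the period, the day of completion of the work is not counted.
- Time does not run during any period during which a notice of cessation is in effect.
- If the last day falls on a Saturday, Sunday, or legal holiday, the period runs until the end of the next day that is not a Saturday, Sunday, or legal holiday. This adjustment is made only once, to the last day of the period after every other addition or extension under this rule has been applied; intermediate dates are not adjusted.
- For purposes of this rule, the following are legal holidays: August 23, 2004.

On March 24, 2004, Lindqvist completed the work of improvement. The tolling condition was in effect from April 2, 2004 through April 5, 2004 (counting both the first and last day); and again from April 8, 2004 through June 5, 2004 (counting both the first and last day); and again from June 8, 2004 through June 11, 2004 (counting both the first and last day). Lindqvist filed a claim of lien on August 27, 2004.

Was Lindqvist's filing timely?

No

84 days after March 24, 2004 is June 16, 2004.
From April 2, 2004 through April 5, 2004 inclusive is 4 days; tolling adds 4 days: June 16, 2004 + 4 days = June 20, 2004.
From April 8, 2004 through June 5, 2004 inclusive is 59 days; tolling adds 59 days: June 20, 2004 + 59 days = August 18, 2004.
From June 8, 2004 through June 11, 2004 inclusive is 4 days; tolling adds 4 days: August 18, 2004 + 4 days = August 22, 2004.
August 22, 2004 is Sunday; August 23, 2004 is a listed holiday. The next qualifying day is August 24, 2004.
The deadline is August 24, 2004; the filing on August 27, 2004 is after that date.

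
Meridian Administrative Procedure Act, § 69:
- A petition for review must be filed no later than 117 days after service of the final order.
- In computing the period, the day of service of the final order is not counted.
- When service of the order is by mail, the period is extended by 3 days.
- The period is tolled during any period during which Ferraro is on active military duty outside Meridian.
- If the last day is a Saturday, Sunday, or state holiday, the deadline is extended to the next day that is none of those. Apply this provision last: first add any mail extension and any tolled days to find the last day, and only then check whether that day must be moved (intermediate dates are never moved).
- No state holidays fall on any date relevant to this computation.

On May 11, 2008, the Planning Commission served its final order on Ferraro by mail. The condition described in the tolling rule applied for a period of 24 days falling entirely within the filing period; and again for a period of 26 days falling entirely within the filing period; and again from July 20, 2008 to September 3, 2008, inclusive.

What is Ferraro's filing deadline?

117 days after May 11, 2008 is September 5, 2008.
Service was by mail, adding 3 days: September 5, 2008 + 3 days = September 8, 2008.
Tolling adds 24 days: September 8, 2008 + 24 days = October 2, 2008.
Tolling adds 26 days: October 2, 2008 + 26 days = October 28, 2008.
From July 20, 2008 through September 3, 2008 inclusive is 46 days; tolling adds 46 days: October 28, 2008 + 46 days = December 13, 2008.
December 13, 2008 is Saturday; December 14, 2008 is Sunday. The next qualifying day is December 15, 2008.

December 15, 2008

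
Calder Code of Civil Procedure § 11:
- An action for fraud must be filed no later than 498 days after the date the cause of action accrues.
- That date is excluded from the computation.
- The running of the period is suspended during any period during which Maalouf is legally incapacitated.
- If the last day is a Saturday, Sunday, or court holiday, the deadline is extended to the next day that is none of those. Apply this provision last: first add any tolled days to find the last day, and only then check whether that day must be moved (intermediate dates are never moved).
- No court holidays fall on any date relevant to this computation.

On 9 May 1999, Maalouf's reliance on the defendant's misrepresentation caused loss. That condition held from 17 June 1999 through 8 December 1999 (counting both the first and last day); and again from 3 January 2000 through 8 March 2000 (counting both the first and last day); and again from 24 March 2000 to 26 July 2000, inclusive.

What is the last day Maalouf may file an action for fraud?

September 19, 2001

498 days after 9 May 1999 is September 18, 2000.
From June 17, 1999 through December 8, 1999 inclusive is 175 days; tolling adds 175 days: September 18, 2000 + 175 days = March 12, 2001.
From January 3, 2000 through March 8, 2000 inclusive is 66 days; tolling adds 66 days: March 12, 2001 + 66 days = May 17, 2001.
From March 24, 2000 through July 26, 2000 inclusive is 125 days; tolling adds 125 days: May 17, 2001 + 125 days = September 19, 2001.
September 19, 2001 is a Wednesday and not a court holiday, so no extension applies.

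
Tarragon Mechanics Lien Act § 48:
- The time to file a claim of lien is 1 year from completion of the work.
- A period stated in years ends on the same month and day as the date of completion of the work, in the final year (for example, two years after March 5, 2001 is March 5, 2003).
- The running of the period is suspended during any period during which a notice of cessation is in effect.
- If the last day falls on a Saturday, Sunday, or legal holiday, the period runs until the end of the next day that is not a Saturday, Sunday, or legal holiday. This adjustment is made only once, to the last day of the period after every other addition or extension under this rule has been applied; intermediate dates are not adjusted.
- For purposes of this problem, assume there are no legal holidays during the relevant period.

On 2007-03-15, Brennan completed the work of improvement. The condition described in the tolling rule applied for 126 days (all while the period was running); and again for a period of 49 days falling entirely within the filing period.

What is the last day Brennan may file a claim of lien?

September 8, 2008

1 year after 2007-03-15 is March 15, 2008.
Tolling adds 126 days: March 15, 2008 + 126 days = July 19, 2008.
Tolling adds 49 days: July 19, 2008 + 49 days = September 6, 2008.
September 6, 2008 is Saturday; September 7, 2008 is Sunday. The next qualifying day is September 8, 2008.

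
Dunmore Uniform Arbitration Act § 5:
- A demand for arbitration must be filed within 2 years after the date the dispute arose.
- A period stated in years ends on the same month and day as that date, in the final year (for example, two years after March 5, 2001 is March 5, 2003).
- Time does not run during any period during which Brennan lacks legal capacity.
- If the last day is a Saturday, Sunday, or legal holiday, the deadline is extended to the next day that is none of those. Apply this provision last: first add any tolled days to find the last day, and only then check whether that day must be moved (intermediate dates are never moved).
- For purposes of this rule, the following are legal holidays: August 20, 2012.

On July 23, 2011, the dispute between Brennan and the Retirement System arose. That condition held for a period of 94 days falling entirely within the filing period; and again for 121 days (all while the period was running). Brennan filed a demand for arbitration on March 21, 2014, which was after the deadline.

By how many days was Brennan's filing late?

25 days

2 years after July 23, 2011 is July 23, 2013.
Tolling adds 94 days: July 23, 2013 + 94 days = October 25, 2013.
Tolling adds 121 days: October 25, 2013 + 121 days = February 23, 2014.
February 23, 2014 is Sunday. The next qualifying day is February 24, 2014.
The deadline is February 24, 2014; from February 24, 2014 to March 21, 2014 is 25 days.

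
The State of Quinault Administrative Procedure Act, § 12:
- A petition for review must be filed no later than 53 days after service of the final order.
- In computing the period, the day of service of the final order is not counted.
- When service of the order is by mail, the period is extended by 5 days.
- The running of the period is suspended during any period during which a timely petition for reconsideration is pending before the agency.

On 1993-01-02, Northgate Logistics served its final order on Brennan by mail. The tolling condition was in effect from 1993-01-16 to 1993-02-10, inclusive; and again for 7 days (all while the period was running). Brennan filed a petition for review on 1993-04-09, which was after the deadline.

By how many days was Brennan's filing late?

6 days

53 days after 1993-01-02 is February 24, 1993.
Service was by mail, adding 5 days: February 24, 1993 + 5 days = March 1, 1993.
From January 16, 1993 through February 10, 1993 inclusive is 26 days; tolling adds 26 days: March 1, 1993 + 26 days = March 27, 1993.
Tolling adds 7 days: March 27, 1993 + 7 days = April 3, 1993.
The deadline is April 3, 1993; from April 3, 1993 to April 9, 1993 is 6 days.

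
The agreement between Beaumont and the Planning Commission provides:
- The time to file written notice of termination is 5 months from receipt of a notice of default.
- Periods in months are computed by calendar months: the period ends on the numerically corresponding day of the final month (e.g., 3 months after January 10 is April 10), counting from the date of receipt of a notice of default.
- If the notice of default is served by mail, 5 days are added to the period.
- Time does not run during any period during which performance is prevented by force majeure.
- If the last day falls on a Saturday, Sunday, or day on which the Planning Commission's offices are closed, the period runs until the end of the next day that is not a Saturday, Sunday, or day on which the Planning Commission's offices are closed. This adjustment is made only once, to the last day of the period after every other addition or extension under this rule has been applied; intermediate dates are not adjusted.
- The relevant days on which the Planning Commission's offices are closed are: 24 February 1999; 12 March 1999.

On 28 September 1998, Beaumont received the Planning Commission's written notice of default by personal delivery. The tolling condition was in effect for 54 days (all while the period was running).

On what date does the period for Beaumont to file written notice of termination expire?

April 23, 1999

5 months after 28 September 1998 is February 28, 1999.
Service was not by mail, so no mail extension applies.
Tolling adds 54 days: February 28, 1999 + 54 days = April 23, 1999.
April 23, 1999 is a Friday and not a day on which the Planning Commission's offices are closed, so no extension applies.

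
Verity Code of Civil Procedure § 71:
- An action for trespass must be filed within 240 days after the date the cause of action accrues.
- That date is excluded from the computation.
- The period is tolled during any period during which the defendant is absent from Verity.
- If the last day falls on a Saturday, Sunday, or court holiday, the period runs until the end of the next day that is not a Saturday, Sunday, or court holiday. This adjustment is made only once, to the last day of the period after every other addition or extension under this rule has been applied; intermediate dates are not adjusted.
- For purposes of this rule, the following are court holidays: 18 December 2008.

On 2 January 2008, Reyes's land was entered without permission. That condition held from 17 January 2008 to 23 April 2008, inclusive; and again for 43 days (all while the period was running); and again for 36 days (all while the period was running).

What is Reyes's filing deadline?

240 days after 2 January 2008 is August 29, 2008.
From January 17, 2008 through April 23, 2008 inclusive is 98 days; tolling adds 98 days: August 29, 2008 + 98 days = December 5, 2008.
Tolling adds 43 days: December 5, 2008 + 43 days = January 17, 2009.
Tolling adds 36 days: January 17, 2009 + 36 days = February 22, 2009.
February 22, 2009 is Sunday. The next qualifying day is February 23, 2009.

February 23, 2009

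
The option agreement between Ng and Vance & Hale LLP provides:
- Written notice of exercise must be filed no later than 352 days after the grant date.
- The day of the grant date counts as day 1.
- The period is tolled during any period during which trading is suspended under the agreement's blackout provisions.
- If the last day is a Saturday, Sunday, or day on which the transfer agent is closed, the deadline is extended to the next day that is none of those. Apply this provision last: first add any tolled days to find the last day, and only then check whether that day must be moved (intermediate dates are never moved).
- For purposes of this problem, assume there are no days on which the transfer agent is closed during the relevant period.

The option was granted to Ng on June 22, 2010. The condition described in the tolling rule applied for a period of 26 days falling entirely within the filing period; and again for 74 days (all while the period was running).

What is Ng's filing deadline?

September 16, 2011

Counting June 22, 2010 as day 1, day 352 is June 8, 2011.
Tolling adds 26 days: June 8, 2011 + 26 days = July 4, 2011.
Tolling adds 74 days: July 4, 2011 + 74 days = September 16, 2011.
September 16, 2011 is a Friday and not a day on which the transfer agent is closed, so no extension applies.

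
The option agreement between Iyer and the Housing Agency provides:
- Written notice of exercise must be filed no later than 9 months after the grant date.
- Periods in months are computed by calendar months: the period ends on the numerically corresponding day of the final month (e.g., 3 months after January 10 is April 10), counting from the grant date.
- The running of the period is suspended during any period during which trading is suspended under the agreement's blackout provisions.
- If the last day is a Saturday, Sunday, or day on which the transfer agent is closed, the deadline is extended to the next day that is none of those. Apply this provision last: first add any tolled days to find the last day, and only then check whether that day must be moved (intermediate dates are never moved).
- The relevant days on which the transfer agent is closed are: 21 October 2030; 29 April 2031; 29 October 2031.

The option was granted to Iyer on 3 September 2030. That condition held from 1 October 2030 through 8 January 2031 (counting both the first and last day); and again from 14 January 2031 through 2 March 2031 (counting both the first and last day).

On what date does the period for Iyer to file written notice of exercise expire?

October 30, 2031

9 months after 3 September 2030 is June 3, 2031.
From October 1, 2030 through January 8, 2031 inclusive is 100 days; tolling adds 100 days: June 3, 2031 + 100 days = September 11, 2031.
From January 14, 2031 through March 2, 2031 inclusive is 48 days; tolling adds 48 days: September 11, 2031 + 48 days = October 29, 2031.
October 29, 2031 is a listed holiday. The next qualifying day is October 30, 2031.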